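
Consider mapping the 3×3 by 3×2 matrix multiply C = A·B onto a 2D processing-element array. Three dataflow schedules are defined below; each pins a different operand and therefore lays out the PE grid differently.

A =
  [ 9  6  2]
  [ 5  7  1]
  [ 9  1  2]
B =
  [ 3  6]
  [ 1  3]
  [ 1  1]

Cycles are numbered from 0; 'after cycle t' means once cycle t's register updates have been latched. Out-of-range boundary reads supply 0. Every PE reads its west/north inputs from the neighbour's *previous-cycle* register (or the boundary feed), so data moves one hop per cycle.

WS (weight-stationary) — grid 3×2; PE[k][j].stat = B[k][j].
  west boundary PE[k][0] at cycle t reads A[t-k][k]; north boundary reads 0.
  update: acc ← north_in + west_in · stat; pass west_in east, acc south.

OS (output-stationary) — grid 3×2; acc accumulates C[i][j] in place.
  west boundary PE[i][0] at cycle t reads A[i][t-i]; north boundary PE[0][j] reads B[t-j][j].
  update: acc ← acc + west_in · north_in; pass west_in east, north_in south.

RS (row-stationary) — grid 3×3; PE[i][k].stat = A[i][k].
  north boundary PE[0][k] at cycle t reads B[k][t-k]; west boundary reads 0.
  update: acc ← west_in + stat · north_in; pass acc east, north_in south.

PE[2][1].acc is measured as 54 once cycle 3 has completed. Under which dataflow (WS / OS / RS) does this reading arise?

dataflow = OS

WS [3×2] PE[2][1] across cycles:
  0: (2,1).acc=0  regs=<0,0>
  1: (2,1).acc=0  regs=<0,0>
  2: (2,1).acc=0  regs=<0,0>
  3: (2,1).acc=74  regs=<2,74>
OS [3×2] PE[2][1] across cycles:
  0: (2,1).acc=0  regs=<0,0>
  1: (2,1).acc=0  regs=<0,0>
  2: (2,1).acc=0  regs=<0,0>
  3: (2,1).acc=54  regs=<9,6>
RS [3×3] PE[2][1] across cycles:
  0: (2,1).acc=0  regs=<0,0>
  1: (2,1).acc=0  regs=<0,0>
  2: (2,1).acc=0  regs=<0,0>
  3: (2,1).acc=28  regs=<28,1>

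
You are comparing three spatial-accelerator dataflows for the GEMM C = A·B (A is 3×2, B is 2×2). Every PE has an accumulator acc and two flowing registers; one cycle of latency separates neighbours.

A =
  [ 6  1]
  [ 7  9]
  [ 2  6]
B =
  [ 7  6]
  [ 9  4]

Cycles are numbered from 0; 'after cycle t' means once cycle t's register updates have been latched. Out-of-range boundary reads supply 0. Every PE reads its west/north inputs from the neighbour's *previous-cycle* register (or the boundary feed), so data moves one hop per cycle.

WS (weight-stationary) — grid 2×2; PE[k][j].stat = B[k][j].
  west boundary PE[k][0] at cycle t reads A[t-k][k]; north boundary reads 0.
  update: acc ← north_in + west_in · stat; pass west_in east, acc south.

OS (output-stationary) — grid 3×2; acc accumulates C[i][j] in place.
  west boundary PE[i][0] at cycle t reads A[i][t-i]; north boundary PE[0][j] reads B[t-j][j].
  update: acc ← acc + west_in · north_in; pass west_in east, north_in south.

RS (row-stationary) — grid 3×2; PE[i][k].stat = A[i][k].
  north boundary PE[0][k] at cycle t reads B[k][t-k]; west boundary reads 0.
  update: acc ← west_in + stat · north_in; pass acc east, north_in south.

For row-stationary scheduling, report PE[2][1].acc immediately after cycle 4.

Tracing RS — 3×2 array, target PE[2][1]:
  @0  [1,1]  acc 0  |  →0  ↓0
  @0  [2,0]  acc 0  |  →0  ↓0
  @0  [2,1]  acc 0  |  →0  ↓0
  @1  [1,1]  acc 0  |  →0  ↓0
  @1  [2,0]  acc 0  |  →0  ↓0
  @1  [2,1]  acc 0  |  →0  ↓0
  @2  [1,1]  acc 130  |  →130  ↓9
  @2  [2,0]  acc 14  |  →14  ↓7
  @2  [2,1]  acc 0  |  →0  ↓0
  @3  [1,1]  acc 78  |  →78  ↓4
  @3  [2,0]  acc 12  |  →12  ↓6
  @3  [2,1]  acc 68  |  →68  ↓9
  @4  [1,1]  acc 0  |  →0  ↓0
  @4  [2,0]  acc 0  |  →0  ↓0
  @4  [2,1]  acc 36  |  →36  ↓4

PE[2][1].acc = 36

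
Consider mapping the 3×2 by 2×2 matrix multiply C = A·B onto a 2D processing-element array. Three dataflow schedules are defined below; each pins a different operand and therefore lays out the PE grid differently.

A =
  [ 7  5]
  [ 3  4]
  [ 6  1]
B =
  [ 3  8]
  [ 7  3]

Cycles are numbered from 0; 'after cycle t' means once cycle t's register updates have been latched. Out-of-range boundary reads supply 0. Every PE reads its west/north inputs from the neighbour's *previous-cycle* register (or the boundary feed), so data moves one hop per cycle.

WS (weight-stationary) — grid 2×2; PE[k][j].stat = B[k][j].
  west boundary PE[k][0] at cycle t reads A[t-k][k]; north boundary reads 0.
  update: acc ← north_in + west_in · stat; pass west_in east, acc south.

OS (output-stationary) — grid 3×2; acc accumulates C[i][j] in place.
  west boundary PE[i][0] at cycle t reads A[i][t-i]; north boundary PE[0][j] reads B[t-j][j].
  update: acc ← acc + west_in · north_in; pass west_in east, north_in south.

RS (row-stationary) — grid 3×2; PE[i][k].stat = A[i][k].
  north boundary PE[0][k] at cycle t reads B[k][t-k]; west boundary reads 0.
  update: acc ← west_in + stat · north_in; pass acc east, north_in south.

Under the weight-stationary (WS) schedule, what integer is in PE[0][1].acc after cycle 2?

Tracing WS — 2×2 array, target PE[0][1]:
  after 0 — PE[0][0] acc=21, pass-E 7, pass-S 21
  after 0 — PE[0][1] acc=0, pass-E 0, pass-S 0
  after 1 — PE[0][0] acc=9, pass-E 3, pass-S 9
  after 1 — PE[0][1] acc=56, pass-E 7, pass-S 56
  after 2 — PE[0][0] acc=18, pass-E 6, pass-S 18
  after 2 — PE[0][1] acc=24, pass-E 3, pass-S 24

PE[0][1].acc = 24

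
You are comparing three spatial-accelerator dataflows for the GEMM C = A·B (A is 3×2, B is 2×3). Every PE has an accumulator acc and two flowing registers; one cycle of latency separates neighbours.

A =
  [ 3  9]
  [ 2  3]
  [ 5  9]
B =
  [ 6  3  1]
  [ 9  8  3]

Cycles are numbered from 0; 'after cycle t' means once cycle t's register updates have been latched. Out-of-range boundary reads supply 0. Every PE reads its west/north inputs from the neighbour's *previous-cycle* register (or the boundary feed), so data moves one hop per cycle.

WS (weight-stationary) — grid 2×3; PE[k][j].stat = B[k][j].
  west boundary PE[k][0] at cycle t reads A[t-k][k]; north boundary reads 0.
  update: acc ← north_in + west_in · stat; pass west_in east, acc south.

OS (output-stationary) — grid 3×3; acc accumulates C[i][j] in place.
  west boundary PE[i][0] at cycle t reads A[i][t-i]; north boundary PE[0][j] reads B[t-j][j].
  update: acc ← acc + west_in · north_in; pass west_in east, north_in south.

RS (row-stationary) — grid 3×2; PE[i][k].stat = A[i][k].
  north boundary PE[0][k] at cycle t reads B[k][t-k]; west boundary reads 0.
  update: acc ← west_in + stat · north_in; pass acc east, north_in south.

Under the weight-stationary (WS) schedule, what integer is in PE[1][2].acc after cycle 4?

PE[1][2].acc = 11

WS on a 2×3 grid — tracing PE[1][2] and its feeders:
  @0  [0,2]  acc 0  |  →0  ↓0
  @0  [1,1]  acc 0  |  →0  ↓0
  @0  [1,2]  acc 0  |  →0  ↓0
  @1  [0,2]  acc 0  |  →0  ↓0
  @1  [1,1]  acc 0  |  →0  ↓0
  @1  [1,2]  acc 0  |  →0  ↓0
  @2  [0,2]  acc 3  |  →3  ↓3
  @2  [1,1]  acc 81  |  →9  ↓81
  @2  [1,2]  acc 0  |  →0  ↓0
  @3  [0,2]  acc 2  |  →2  ↓2
  @3  [1,1]  acc 30  |  →3  ↓30
  @3  [1,2]  acc 30  |  →9  ↓30
  @4  [0,2]  acc 5  |  →5  ↓5
  @4  [1,1]  acc 87  |  →9  ↓87
  @4  [1,2]  acc 11  |  →3  ↓11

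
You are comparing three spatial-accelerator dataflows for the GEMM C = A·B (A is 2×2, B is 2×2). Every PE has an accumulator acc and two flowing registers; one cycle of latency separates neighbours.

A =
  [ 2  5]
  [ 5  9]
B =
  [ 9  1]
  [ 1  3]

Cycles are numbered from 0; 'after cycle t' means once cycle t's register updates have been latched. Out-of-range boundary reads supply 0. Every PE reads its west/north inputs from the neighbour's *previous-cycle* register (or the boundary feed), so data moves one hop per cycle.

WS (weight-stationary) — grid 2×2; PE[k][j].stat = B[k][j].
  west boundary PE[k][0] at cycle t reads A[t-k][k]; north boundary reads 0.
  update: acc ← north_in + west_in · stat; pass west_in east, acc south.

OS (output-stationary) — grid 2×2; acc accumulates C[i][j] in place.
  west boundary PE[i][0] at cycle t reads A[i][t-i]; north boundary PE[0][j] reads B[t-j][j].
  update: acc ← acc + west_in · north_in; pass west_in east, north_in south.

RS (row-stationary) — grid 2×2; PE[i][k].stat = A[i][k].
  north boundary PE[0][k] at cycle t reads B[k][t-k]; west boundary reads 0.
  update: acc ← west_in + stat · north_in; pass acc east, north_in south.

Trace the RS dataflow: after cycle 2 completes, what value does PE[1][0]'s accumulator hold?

RS on a 2×2 grid — tracing PE[1][0] and its feeders:
  0: (0,0).acc=18  regs=<18,9>
  0: (1,0).acc=0  regs=<0,0>
  1: (0,0).acc=2  regs=<2,1>
  1: (1,0).acc=45  regs=<45,9>
  2: (0,0).acc=0  regs=<0,0>
  2: (1,0).acc=5  regs=<5,1>

PE[1][0].acc = 5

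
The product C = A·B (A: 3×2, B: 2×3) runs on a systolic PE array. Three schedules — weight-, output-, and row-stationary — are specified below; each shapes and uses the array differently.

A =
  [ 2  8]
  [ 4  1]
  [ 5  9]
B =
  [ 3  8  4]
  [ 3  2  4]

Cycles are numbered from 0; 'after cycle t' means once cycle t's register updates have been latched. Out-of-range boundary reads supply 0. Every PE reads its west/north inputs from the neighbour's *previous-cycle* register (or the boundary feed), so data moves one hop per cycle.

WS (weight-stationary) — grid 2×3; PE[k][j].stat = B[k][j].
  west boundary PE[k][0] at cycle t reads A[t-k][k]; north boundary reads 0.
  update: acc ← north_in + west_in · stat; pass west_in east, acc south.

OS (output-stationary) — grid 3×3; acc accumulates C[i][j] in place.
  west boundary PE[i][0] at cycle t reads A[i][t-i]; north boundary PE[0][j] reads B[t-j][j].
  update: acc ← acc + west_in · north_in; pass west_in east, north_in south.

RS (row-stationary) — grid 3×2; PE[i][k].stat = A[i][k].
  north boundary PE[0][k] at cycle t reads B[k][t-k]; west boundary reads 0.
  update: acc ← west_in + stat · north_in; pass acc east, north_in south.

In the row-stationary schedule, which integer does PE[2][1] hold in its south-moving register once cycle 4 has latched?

Tracing RS — 3×2 array, target PE[2][1]:
  t=0 PE[1][1]: acc=0 h=0 v=0
  t=0 PE[2][0]: acc=0 h=0 v=0
  t=0 PE[2][1]: acc=0 h=0 v=0
  t=1 PE[1][1]: acc=0 h=0 v=0
  t=1 PE[2][0]: acc=0 h=0 v=0
  t=1 PE[2][1]: acc=0 h=0 v=0
  t=2 PE[1][1]: acc=15 h=15 v=3
  t=2 PE[2][0]: acc=15 h=15 v=3
  t=2 PE[2][1]: acc=0 h=0 v=0
  t=3 PE[1][1]: acc=34 h=34 v=2
  t=3 PE[2][0]: acc=40 h=40 v=8
  t=3 PE[2][1]: acc=42 h=42 v=3
  t=4 PE[1][1]: acc=20 h=20 v=4
  t=4 PE[2][0]: acc=20 h=20 v=4
  t=4 PE[2][1]: acc=58 h=58 v=2

register = 2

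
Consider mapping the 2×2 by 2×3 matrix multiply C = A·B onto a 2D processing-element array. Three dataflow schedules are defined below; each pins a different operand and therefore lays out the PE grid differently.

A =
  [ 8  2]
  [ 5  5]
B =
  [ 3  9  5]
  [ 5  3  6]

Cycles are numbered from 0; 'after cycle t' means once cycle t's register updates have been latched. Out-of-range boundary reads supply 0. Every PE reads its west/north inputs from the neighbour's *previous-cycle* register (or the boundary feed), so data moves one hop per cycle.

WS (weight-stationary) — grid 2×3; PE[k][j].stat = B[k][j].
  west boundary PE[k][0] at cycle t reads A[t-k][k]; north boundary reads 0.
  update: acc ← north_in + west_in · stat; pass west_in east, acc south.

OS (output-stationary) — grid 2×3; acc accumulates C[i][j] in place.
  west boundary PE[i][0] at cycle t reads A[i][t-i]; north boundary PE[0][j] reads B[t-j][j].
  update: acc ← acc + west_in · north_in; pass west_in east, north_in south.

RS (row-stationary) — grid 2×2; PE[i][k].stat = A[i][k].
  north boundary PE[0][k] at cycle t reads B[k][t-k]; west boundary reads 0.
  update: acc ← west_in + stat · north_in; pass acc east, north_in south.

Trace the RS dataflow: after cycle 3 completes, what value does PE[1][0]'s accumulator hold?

Tracing RS — 2×2 array, target PE[1][0]:
  @0  [0,0]  acc 24  |  →24  ↓3
  @0  [1,0]  acc 0  |  →0  ↓0
  @1  [0,0]  acc 72  |  →72  ↓9
  @1  [1,0]  acc 15  |  →15  ↓3
  @2  [0,0]  acc 40  |  →40  ↓5
  @2  [1,0]  acc 45  |  →45  ↓9
  @3  [0,0]  acc 0  |  →0  ↓0
  @3  [1,0]  acc 25  |  →25  ↓5

PE[1][0].acc = 25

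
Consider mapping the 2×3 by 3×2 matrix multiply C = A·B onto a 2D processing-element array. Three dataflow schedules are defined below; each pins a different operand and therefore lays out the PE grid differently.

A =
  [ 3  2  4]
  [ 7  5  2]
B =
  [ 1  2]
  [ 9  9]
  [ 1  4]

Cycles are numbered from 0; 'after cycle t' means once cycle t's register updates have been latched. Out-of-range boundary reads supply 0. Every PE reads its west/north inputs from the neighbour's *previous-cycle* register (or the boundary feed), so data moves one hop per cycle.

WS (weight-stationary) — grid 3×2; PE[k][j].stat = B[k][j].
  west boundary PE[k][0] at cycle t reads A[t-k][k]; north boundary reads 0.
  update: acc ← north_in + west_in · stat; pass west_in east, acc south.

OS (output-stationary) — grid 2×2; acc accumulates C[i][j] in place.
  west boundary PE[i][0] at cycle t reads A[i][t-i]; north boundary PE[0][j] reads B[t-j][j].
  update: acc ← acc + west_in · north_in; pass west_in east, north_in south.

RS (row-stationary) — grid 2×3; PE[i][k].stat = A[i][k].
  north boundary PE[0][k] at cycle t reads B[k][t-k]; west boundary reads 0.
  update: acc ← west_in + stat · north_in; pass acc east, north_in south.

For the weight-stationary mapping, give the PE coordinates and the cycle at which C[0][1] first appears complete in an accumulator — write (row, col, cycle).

(row, col, cycle) = (2, 1, 3)

WS: C[0][1] accumulates in PE[2][1]:
  t=0 PE[2][1]: acc=0 h=0 v=0
  t=1 PE[2][1]: acc=0 h=0 v=0
  t=2 PE[2][1]: acc=0 h=0 v=0
  t=3 PE[2][1]: acc=40 h=4 v=40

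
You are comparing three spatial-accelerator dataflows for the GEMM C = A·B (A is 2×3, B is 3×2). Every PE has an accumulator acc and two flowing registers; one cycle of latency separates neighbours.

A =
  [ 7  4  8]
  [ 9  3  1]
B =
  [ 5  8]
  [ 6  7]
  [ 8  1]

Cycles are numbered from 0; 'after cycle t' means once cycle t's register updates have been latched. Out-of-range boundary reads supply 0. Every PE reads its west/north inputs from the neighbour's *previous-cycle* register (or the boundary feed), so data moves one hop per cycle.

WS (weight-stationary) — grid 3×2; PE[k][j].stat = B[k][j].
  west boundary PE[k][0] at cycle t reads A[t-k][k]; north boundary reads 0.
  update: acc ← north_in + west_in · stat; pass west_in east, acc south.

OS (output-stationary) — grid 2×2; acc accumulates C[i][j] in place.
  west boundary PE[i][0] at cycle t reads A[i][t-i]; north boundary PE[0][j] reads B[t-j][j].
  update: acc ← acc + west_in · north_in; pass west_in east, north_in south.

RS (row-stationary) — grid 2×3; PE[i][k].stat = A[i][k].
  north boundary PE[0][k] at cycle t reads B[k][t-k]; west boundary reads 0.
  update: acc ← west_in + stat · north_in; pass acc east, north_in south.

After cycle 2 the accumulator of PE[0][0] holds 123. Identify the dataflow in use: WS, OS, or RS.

WS [3×2] PE[0][0] across cycles:
  0: (0,0).acc=35  regs=<7,35>
  1: (0,0).acc=45  regs=<9,45>
  2: (0,0).acc=0  regs=<0,0>
OS [2×2] PE[0][0] across cycles:
  0: (0,0).acc=35  regs=<7,5>
  1: (0,0).acc=59  regs=<4,6>
  2: (0,0).acc=123  regs=<8,8>
RS [2×3] PE[0][0] across cycles:
  0: (0,0).acc=35  regs=<35,5>
  1: (0,0).acc=56  regs=<56,8>
  2: (0,0).acc=0  regs=<0,0>

dataflow = OS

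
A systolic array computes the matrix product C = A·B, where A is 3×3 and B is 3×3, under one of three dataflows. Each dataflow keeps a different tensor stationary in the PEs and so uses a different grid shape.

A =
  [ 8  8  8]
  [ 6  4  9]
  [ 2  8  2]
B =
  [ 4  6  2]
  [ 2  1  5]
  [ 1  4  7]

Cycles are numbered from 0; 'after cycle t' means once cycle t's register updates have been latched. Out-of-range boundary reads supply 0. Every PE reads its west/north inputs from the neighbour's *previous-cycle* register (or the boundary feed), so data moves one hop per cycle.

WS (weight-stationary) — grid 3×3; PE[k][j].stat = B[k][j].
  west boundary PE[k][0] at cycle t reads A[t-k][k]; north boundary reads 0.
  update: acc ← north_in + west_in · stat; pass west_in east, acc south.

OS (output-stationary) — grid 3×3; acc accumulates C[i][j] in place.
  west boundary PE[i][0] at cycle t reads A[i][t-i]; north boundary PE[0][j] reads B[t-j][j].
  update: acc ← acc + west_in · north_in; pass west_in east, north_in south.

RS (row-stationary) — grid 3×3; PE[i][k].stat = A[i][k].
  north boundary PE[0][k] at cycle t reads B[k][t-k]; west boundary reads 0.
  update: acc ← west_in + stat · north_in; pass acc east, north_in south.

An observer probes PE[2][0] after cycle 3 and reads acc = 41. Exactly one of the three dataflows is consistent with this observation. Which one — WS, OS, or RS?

Under WS (3×3), PE[2][0]:
  step 0 · PE2,0: acc=0; fwd→0 fwd↓0
  step 1 · PE2,0: acc=0; fwd→0 fwd↓0
  step 2 · PE2,0: acc=56; fwd→8 fwd↓56
  step 3 · PE2,0: acc=41; fwd→9 fwd↓41
Under OS (3×3), PE[2][0]:
  step 0 · PE2,0: acc=0; fwd→0 fwd↓0
  step 1 · PE2,0: acc=0; fwd→0 fwd↓0
  step 2 · PE2,0: acc=8; fwd→2 fwd↓4
  step 3 · PE2,0: acc=24; fwd→8 fwd↓2
Under RS (3×3), PE[2][0]:
  step 0 · PE2,0: acc=0; fwd→0 fwd↓0
  step 1 · PE2,0: acc=0; fwd→0 fwd↓0
  step 2 · PE2,0: acc=8; fwd→8 fwd↓4
  step 3 · PE2,0: acc=12; fwd→12 fwd↓6

dataflow = WS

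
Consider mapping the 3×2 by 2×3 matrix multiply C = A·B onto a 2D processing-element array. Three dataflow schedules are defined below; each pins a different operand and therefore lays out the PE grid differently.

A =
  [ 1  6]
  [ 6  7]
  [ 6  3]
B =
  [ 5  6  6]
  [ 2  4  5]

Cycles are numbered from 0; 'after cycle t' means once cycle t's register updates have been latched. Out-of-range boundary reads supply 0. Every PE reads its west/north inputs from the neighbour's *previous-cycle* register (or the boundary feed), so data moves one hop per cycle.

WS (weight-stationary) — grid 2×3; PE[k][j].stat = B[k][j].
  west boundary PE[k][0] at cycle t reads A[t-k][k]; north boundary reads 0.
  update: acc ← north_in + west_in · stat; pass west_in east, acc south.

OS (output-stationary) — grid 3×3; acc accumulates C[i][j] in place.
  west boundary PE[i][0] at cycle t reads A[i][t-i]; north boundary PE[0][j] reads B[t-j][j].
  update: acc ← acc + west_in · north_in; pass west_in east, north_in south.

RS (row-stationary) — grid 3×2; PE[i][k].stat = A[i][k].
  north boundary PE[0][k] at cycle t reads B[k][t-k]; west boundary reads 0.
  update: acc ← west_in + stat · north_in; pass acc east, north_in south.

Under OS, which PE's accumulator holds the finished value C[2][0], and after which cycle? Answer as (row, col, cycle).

(row, col, cycle) = (2, 0, 3)

OS: C[2][0] accumulates in PE[2][0]:
  0: (2,0).acc=0  regs=<0,0>
  1: (2,0).acc=0  regs=<0,0>
  2: (2,0).acc=30  regs=<6,5>
  3: (2,0).acc=36  regs=<3,2>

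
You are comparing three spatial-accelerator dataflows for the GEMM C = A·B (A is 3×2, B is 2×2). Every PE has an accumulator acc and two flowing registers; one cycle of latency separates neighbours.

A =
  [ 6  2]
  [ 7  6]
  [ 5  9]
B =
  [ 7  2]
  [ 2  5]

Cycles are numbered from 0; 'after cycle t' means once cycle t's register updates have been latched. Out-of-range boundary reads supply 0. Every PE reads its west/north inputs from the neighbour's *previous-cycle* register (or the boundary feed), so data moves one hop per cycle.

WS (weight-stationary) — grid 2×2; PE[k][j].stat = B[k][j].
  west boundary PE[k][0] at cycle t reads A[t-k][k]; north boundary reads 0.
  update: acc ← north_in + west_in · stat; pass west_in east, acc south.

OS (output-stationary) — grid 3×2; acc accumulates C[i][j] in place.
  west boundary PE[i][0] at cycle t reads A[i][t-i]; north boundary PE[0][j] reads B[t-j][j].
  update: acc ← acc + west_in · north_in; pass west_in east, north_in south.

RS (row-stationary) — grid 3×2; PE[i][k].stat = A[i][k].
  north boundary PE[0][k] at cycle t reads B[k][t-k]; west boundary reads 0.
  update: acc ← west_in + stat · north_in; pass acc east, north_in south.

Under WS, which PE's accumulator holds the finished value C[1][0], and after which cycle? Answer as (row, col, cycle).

WS — PE[1][0] is where C[1][0] collects:
  t=0 PE[1][0]: acc=0 h=0 v=0
  t=1 PE[1][0]: acc=46 h=2 v=46
  t=2 PE[1][0]: acc=61 h=6 v=61

(row, col, cycle) = (1, 0, 2)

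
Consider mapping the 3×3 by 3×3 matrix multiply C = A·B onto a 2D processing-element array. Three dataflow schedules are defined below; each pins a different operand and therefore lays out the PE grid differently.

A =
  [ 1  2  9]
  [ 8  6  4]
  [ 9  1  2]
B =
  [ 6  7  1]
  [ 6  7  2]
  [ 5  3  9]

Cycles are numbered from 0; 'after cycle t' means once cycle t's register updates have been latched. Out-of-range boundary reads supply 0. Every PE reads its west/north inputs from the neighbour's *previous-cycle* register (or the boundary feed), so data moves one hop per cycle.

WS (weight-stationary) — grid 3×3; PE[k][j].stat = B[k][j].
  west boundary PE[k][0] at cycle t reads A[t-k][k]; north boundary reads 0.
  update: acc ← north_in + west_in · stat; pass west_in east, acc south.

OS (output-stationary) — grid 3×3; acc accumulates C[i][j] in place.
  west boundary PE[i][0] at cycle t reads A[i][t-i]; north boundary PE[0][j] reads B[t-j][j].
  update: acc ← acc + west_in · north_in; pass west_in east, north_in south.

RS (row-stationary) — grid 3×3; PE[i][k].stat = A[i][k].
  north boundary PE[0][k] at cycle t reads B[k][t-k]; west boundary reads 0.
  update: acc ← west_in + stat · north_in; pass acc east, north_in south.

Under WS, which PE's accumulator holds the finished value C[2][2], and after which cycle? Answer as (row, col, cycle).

WS — PE[2][2] is where C[2][2] collects:
  cycle 0: PE[2][2] → acc 0, east 0, south 0
  cycle 1: PE[2][2] → acc 0, east 0, south 0
  cycle 2: PE[2][2] → acc 0, east 0, south 0
  cycle 3: PE[2][2] → acc 0, east 0, south 0
  cycle 4: PE[2][2] → acc 86, east 9, south 86
  cycle 5: PE[2][2] → acc 56, east 4, south 56
  cycle 6: PE[2][2] → acc 29, east 2, south 29

(row, col, cycle) = (2, 2, 6)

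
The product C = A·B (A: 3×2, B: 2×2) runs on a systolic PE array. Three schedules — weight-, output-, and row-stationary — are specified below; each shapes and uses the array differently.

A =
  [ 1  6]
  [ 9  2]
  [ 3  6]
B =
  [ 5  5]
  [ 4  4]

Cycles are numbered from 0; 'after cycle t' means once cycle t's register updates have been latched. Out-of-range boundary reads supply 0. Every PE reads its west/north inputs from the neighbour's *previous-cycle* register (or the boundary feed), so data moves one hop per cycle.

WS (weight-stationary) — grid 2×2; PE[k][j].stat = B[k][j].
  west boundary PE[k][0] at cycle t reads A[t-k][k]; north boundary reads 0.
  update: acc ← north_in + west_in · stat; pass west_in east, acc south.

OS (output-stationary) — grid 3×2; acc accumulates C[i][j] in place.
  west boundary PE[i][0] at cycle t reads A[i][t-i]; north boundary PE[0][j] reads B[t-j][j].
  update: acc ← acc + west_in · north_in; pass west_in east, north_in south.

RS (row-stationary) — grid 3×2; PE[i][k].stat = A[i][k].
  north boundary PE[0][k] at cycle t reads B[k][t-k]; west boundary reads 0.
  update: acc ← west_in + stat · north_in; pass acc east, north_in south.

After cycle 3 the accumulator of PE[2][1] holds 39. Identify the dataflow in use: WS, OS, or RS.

WS (2×2): PE[2][1] does not exist.
— OS: 3×2; PE[2][1] trace:
  cycle 0: PE[2][1] → acc 0, east 0, south 0
  cycle 1: PE[2][1] → acc 0, east 0, south 0
  cycle 2: PE[2][1] → acc 0, east 0, south 0
  cycle 3: PE[2][1] → acc 15, east 3, south 5
— RS: 3×2; PE[2][1] trace:
  cycle 0: PE[2][1] → acc 0, east 0, south 0
  cycle 1: PE[2][1] → acc 0, east 0, south 0
  cycle 2: PE[2][1] → acc 0, east 0, south 0
  cycle 3: PE[2][1] → acc 39, east 39, south 4

dataflow = RS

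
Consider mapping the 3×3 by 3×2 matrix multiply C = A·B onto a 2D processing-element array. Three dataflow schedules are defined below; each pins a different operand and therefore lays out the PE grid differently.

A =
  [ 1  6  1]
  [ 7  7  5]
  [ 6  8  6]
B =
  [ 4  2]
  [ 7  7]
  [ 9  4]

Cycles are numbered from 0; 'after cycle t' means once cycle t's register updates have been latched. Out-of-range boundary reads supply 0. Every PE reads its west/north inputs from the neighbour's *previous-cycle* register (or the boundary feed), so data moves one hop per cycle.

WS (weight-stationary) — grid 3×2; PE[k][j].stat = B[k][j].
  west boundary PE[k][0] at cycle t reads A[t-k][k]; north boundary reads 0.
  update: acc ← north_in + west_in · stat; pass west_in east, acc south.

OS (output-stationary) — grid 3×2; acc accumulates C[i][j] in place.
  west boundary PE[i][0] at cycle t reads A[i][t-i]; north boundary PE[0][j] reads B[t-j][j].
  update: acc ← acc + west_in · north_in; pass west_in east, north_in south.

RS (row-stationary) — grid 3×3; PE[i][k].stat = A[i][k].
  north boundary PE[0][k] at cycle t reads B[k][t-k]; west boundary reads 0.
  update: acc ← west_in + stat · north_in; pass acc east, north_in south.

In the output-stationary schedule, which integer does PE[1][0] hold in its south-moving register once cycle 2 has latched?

register = 7

OS (3×2). Following PE[1][0] plus its west/north inputs:
  0: (0,0).acc=4  regs=<1,4>
  0: (1,0).acc=0  regs=<0,0>
  1: (0,0).acc=46  regs=<6,7>
  1: (1,0).acc=28  regs=<7,4>
  2: (0,0).acc=55  regs=<1,9>
  2: (1,0).acc=77  regs=<7,7>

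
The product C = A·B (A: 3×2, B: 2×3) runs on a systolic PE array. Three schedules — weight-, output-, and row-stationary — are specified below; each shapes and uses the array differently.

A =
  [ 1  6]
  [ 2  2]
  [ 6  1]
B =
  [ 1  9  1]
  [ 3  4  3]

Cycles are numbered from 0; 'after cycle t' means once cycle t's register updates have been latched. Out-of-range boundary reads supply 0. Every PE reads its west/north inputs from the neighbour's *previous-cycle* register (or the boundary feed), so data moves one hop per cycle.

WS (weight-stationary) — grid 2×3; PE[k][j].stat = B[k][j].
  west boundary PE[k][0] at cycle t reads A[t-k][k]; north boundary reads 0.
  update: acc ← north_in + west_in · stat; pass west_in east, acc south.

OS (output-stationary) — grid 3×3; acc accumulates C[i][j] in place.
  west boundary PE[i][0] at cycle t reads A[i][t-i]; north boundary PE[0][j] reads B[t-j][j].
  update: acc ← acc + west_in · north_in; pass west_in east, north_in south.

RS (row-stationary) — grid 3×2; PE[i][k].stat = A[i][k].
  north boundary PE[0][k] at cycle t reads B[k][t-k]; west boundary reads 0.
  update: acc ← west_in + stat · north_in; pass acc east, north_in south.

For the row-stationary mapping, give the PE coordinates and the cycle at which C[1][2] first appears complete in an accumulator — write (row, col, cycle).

RS: C[1][2] accumulates in PE[1][1]:
  c0 r1c1: 0 / 0 / 0
  c1 r1c1: 0 / 0 / 0
  c2 r1c1: 8 / 8 / 3
  c3 r1c1: 26 / 26 / 4
  c4 r1c1: 8 / 8 / 3

(row, col, cycle) = (1, 1, 4)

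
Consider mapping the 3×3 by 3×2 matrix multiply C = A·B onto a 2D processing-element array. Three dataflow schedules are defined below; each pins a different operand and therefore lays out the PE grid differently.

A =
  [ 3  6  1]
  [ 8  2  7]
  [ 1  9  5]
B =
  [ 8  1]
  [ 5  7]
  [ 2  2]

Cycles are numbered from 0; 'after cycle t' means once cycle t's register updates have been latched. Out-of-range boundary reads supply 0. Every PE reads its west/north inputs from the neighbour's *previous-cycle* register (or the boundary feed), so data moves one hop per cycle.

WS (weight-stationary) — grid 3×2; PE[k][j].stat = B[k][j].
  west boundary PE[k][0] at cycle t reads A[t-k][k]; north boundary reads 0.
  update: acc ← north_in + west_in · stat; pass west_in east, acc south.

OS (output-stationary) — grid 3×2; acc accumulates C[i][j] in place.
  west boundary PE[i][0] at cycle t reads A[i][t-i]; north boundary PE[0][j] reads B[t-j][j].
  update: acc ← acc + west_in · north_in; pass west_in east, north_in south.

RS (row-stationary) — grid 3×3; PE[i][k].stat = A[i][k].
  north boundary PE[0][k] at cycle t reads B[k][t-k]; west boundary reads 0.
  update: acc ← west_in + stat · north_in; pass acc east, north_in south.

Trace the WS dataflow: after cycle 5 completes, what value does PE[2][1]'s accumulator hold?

WS 3×2: PE[2][1] cycle-by-cycle (with neighbour feeds):
  t=0 PE[1][1]: acc=0 h=0 v=0
  t=0 PE[2][0]: acc=0 h=0 v=0
  t=0 PE[2][1]: acc=0 h=0 v=0
  t=1 PE[1][1]: acc=0 h=0 v=0
  t=1 PE[2][0]: acc=0 h=0 v=0
  t=1 PE[2][1]: acc=0 h=0 v=0
  t=2 PE[1][1]: acc=45 h=6 v=45
  t=2 PE[2][0]: acc=56 h=1 v=56
  t=2 PE[2][1]: acc=0 h=0 v=0
  t=3 PE[1][1]: acc=22 h=2 v=22
  t=3 PE[2][0]: acc=88 h=7 v=88
  t=3 PE[2][1]: acc=47 h=1 v=47
  t=4 PE[1][1]: acc=64 h=9 v=64
  t=4 PE[2][0]: acc=63 h=5 v=63
  t=4 PE[2][1]: acc=36 h=7 v=36
  t=5 PE[1][1]: acc=0 h=0 v=0
  t=5 PE[2][0]: acc=0 h=0 v=0
  t=5 PE[2][1]: acc=74 h=5 v=74

PE[2][1].acc = 74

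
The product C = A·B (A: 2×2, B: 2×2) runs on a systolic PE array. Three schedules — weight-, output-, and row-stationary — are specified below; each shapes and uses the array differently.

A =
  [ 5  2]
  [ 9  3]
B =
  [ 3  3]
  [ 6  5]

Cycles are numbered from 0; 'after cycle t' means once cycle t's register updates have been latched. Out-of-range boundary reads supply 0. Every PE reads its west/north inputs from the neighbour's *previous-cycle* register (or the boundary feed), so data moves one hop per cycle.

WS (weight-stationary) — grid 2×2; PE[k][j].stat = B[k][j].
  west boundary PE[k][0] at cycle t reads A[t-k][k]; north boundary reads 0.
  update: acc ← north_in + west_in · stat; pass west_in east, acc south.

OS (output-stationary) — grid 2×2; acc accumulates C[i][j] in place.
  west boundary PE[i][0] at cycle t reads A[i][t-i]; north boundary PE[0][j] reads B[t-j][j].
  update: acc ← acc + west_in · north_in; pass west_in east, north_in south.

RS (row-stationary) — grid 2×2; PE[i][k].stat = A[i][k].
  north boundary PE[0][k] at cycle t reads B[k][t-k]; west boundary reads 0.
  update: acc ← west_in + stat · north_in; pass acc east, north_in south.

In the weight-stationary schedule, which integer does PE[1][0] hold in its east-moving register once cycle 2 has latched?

WS 2×2: PE[1][0] cycle-by-cycle (with neighbour feeds):
  t=0 PE[0][0]: acc=15 h=5 v=15
  t=0 PE[1][0]: acc=0 h=0 v=0
  t=1 PE[0][0]: acc=27 h=9 v=27
  t=1 PE[1][0]: acc=27 h=2 v=27
  t=2 PE[0][0]: acc=0 h=0 v=0
  t=2 PE[1][0]: acc=45 h=3 v=45

register = 3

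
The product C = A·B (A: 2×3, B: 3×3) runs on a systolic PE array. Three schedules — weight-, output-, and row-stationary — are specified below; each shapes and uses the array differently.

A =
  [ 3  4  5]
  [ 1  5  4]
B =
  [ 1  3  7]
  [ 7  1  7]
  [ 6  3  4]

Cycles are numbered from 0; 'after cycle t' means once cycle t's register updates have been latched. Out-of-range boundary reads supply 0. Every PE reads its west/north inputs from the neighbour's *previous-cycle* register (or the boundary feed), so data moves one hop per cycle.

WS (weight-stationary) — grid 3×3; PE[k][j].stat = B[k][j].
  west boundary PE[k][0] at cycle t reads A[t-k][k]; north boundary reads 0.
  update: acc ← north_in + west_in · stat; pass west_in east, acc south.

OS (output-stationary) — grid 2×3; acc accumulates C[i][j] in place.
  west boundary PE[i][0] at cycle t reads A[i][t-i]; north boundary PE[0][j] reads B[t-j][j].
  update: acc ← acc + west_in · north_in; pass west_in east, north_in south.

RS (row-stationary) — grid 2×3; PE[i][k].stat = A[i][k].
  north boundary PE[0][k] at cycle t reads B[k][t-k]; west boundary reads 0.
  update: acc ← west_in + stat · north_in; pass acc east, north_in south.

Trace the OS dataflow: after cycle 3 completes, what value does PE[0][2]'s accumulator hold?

PE[0][2].acc = 49

OS (2×3). Following PE[0][2] plus its west/north inputs:
  cycle 0: PE[0][1] → acc 0, east 0, south 0
  cycle 0: PE[0][2] → acc 0, east 0, south 0
  cycle 1: PE[0][1] → acc 9, east 3, south 3
  cycle 1: PE[0][2] → acc 0, east 0, south 0
  cycle 2: PE[0][1] → acc 13, east 4, south 1
  cycle 2: PE[0][2] → acc 21, east 3, south 7
  cycle 3: PE[0][1] → acc 28, east 5, south 3
  cycle 3: PE[0][2] → acc 49, east 4, south 7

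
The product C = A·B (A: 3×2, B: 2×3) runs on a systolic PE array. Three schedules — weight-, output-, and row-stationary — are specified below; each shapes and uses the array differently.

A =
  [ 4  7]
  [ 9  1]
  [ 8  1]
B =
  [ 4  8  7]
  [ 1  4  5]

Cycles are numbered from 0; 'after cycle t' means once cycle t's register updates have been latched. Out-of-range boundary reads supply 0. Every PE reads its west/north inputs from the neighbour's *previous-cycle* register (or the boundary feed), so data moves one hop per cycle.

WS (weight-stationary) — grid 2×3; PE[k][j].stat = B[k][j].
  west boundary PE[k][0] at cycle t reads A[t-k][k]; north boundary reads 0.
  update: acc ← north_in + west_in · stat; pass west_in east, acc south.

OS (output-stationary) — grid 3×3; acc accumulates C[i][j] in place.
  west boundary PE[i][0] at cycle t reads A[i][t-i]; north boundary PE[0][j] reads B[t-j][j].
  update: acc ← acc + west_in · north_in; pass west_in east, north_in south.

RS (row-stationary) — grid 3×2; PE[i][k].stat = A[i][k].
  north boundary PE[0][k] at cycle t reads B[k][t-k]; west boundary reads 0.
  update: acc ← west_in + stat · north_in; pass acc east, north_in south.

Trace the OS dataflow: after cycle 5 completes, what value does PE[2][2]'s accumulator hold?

PE[2][2].acc = 61

OS (3×3). Following PE[2][2] plus its west/north inputs:
  c0 r1c2: 0 / 0 / 0
  c0 r2c1: 0 / 0 / 0
  c0 r2c2: 0 / 0 / 0
  c1 r1c2: 0 / 0 / 0
  c1 r2c1: 0 / 0 / 0
  c1 r2c2: 0 / 0 / 0
  c2 r1c2: 0 / 0 / 0
  c2 r2c1: 0 / 0 / 0
  c2 r2c2: 0 / 0 / 0
  c3 r1c2: 63 / 9 / 7
  c3 r2c1: 64 / 8 / 8
  c3 r2c2: 0 / 0 / 0
  c4 r1c2: 68 / 1 / 5
  c4 r2c1: 68 / 1 / 4
  c4 r2c2: 56 / 8 / 7
  c5 r1c2: 68 / 0 / 0
  c5 r2c1: 68 / 0 / 0
  c5 r2c2: 61 / 1 / 5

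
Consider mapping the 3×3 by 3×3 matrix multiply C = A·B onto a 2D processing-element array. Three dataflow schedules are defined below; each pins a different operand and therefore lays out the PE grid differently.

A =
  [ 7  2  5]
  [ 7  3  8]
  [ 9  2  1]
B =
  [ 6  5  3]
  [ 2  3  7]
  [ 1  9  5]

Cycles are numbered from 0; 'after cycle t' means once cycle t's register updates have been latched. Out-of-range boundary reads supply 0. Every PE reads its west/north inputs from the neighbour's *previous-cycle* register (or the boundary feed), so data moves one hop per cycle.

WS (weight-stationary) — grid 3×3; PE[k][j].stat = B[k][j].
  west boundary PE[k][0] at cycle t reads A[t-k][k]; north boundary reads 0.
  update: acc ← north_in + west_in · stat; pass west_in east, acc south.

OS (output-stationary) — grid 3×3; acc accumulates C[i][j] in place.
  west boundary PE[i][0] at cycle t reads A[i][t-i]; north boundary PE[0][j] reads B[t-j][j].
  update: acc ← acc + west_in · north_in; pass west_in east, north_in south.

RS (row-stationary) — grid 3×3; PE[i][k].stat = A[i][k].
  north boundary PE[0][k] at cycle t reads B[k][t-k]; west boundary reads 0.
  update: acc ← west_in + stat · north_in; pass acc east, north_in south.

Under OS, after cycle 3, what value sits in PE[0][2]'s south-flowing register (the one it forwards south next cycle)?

Tracing OS — 3×3 array, target PE[0][2]:
  @0  [0,1]  acc 0  |  →0  ↓0
  @0  [0,2]  acc 0  |  →0  ↓0
  @1  [0,1]  acc 35  |  →7  ↓5
  @1  [0,2]  acc 0  |  →0  ↓0
  @2  [0,1]  acc 41  |  →2  ↓3
  @2  [0,2]  acc 21  |  →7  ↓3
  @3  [0,1]  acc 86  |  →5  ↓9
  @3  [0,2]  acc 35  |  →2  ↓7

register = 7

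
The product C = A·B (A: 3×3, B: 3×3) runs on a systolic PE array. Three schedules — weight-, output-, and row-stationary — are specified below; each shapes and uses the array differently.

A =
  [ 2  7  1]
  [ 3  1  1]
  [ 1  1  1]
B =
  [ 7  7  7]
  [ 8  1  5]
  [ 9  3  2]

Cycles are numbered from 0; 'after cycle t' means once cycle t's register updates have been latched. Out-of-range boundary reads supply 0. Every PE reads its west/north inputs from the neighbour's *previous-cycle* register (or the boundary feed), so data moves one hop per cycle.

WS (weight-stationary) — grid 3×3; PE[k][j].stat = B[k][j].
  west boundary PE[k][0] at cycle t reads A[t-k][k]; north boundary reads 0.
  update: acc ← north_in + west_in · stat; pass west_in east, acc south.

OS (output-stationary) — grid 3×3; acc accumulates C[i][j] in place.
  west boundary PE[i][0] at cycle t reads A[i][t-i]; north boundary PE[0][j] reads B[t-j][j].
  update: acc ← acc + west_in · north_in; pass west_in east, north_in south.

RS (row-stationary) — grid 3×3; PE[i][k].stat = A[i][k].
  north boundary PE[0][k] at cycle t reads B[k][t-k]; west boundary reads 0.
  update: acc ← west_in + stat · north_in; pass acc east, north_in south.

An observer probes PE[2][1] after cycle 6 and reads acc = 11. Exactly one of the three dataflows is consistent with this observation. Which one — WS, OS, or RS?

dataflow = OS

WS (3×3 grid), PE[2][1]:
  step 0 · PE2,1: acc=0; fwd→0 fwd↓0
  step 1 · PE2,1: acc=0; fwd→0 fwd↓0
  step 2 · PE2,1: acc=0; fwd→0 fwd↓0
  step 3 · PE2,1: acc=24; fwd→1 fwd↓24
  step 4 · PE2,1: acc=25; fwd→1 fwd↓25
  step 5 · PE2,1: acc=11; fwd→1 fwd↓11
  step 6 · PE2,1: acc=0; fwd→0 fwd↓0
OS (3×3 grid), PE[2][1]:
  step 0 · PE2,1: acc=0; fwd→0 fwd↓0
  step 1 · PE2,1: acc=0; fwd→0 fwd↓0
  step 2 · PE2,1: acc=0; fwd→0 fwd↓0
  step 3 · PE2,1: acc=7; fwd→1 fwd↓7
  step 4 · PE2,1: acc=8; fwd→1 fwd↓1
  step 5 · PE2,1: acc=11; fwd→1 fwd↓3
  step 6 · PE2,1: acc=11; fwd→0 fwd↓0
RS (3×3 grid), PE[2][1]:
  step 0 · PE2,1: acc=0; fwd→0 fwd↓0
  step 1 · PE2,1: acc=0; fwd→0 fwd↓0
  step 2 · PE2,1: acc=0; fwd→0 fwd↓0
  step 3 · PE2,1: acc=15; fwd→15 fwd↓8
  step 4 · PE2,1: acc=8; fwd→8 fwd↓1
  step 5 · PE2,1: acc=12; fwd→12 fwd↓5
  step 6 · PE2,1: acc=0; fwd→0 fwd↓0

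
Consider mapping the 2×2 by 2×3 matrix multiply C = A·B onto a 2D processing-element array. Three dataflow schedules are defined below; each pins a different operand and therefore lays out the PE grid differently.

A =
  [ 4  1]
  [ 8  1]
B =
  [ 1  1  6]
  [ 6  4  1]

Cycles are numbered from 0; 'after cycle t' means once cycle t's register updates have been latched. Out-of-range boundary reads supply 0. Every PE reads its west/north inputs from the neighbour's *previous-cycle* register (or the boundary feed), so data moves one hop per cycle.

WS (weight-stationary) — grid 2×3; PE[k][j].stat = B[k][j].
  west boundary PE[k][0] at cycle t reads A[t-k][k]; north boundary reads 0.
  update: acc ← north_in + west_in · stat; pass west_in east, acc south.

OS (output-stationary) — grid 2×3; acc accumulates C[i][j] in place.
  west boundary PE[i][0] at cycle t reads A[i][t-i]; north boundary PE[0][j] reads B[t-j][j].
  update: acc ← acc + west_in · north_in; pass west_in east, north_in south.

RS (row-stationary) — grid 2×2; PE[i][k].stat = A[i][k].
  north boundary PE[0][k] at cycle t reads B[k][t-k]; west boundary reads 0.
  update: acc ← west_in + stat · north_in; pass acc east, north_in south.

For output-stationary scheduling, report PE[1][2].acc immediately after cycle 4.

Tracing OS — 2×3 array, target PE[1][2]:
  cycle 0: PE[0][2] → acc 0, east 0, south 0
  cycle 0: PE[1][1] → acc 0, east 0, south 0
  cycle 0: PE[1][2] → acc 0, east 0, south 0
  cycle 1: PE[0][2] → acc 0, east 0, south 0
  cycle 1: PE[1][1] → acc 0, east 0, south 0
  cycle 1: PE[1][2] → acc 0, east 0, south 0
  cycle 2: PE[0][2] → acc 24, east 4, south 6
  cycle 2: PE[1][1] → acc 8, east 8, south 1
  cycle 2: PE[1][2] → acc 0, east 0, south 0
  cycle 3: PE[0][2] → acc 25, east 1, south 1
  cycle 3: PE[1][1] → acc 12, east 1, south 4
  cycle 3: PE[1][2] → acc 48, east 8, south 6
  cycle 4: PE[0][2] → acc 25, east 0, south 0
  cycle 4: PE[1][1] → acc 12, east 0, south 0
  cycle 4: PE[1][2] → acc 49, east 1, south 1

PE[1][2].acc = 49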